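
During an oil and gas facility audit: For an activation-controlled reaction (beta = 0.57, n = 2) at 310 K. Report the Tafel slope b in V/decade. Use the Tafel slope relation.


Apply the Tafel slope relation: b = 2.303*R*T/(beta*n*F)
Numerator: 2.303 * 8.314 * 310 = 5935.61
Denominator: 0.57 * 2 * 96485 = 109992.9
b = 5935.61 / 109992.9 = 0.054 V/decade

0.054 V/decade


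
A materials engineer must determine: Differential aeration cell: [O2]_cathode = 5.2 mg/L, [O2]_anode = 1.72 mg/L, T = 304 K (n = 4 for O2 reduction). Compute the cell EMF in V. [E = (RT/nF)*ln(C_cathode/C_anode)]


Apply the Nernst concentration-cell relation: E = (RT/nF)*ln(C_cathode/C_anode)
RT/nF = 8.314*304/(4*96485) = 0.00654883 V
ln(5.2/1.72) = 1.10633
E = 0.00654883 * 1.10633 = 0.00725 V

0.00725 V


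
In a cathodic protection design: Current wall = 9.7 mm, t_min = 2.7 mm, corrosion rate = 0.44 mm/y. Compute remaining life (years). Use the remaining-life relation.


Apply the remaining-life relation: RL = (t_current − t_min) / CR
RL = (9.7 − 2.7) / 0.44 = 7.0 / 0.44 = 15.9 years

15.9 years


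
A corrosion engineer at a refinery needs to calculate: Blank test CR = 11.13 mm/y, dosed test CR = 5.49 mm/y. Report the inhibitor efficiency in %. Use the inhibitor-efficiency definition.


Apply the inhibitor-efficiency definition: IE = (CR_blank − CR_inh)/CR_blank × 100
IE = (11.13 − 5.49) / 11.13 × 100
IE = 5.64 / 11.13 × 100 = 50.7 %

50.7 %


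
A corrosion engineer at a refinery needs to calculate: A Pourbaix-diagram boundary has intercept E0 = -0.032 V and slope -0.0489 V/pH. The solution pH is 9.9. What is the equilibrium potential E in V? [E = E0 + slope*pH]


Apply the Pourbaix line equation: E = E0 + slope*pH
E = -0.032 + (-0.0489)*9.9 = -0.032 + (-0.48411) = -0.51611 V
Rounded to 4 decimal places: E = -0.5161 V

-0.5161 V


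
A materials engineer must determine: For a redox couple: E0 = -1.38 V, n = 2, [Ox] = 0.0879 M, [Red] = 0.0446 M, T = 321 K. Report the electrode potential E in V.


Apply the Nernst equation: E = E0 + (RT/nF)*ln([Ox]/[Red])
Step 1: RT/nF = 8.314*321/(2*96485) = 0.0138301 V
Step 2: [Ox]/[Red] = 0.0879/0.0446 = 1.970852
Step 3: ln(1.970852) = 0.678466
Step 4: correction = 0.0138301 * 0.678466 = 0.009 V
E = -1.38 + 0.009 = -1.371 V

-1.371 V


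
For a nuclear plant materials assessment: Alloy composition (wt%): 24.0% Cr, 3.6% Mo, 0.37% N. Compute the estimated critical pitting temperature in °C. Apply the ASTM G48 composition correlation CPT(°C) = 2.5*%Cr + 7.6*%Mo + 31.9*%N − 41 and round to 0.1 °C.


Apply the ASTM G48 empirical CPT estimate: CPT(°C) = 2.5*%Cr + 7.6*%Mo + 31.9*%N − 41
2.5*24.0 = 60; 7.6*3.6 = 27.36; 31.9*0.37 = 11.803
CPT = 60 + 27.36 + 11.803 − 41 = 58.163 °C
Rounded to 0.1 °C: CPT ≈ 58.2 °C

58.2 °C


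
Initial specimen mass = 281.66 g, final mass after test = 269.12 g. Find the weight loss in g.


Weight loss = initial − final
WL = 281.66 − 269.12 = 12.54 g

12.54 g


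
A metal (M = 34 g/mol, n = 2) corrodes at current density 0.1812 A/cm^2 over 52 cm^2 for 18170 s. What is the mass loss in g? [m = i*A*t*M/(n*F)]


Apply Faraday's law: m = i*A*t*M / (n*F)
Total charge passed Q = i*A*t = 0.1812*52*18170 = 171205.008 C
m = Q*M/(n*F) = 171205.008*34/(2*96485) = 30.165 g

30.165 g


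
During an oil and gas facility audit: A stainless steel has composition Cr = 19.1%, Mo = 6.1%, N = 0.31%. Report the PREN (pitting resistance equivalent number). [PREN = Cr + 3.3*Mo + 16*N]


Apply the PREN formula: PREN = Cr + 3.3*Mo + 16*N
PREN = 19.1 + 3.3*6.1 + 16*0.31
PREN = 19.1 + 20.13 + 4.96 = 44.19

44.19


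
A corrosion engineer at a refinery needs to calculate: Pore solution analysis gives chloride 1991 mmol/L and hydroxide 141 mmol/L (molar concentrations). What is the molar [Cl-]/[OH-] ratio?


Threshold parameter = [Cl-] / [OH-] (molar basis; both in mmol/L, so units cancel)
Ratio = 1991 / 141 = 14.12

14.12


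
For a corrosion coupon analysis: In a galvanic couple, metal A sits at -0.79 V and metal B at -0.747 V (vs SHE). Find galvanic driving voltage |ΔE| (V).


Driving voltage is the absolute potential difference.
|ΔE| = |-0.79 − (-0.747)| = 0.043 V

0.043 V


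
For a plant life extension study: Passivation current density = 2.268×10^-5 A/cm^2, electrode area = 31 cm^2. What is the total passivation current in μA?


I = i_pass * A, then convert A → μA (×10^6)
I = 2.268×10^-5 * 31 * 10^6 = 703.08 μA

703.08 μA


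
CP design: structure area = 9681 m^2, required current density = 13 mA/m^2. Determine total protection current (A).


I = area * current density, then convert mA → A (÷1000)
I = 9681 * 13 / 1000 = 125.85 A

125.85 A


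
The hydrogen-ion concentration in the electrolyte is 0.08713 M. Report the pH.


pH = −log10[H+]
pH = −log10(0.08713) = 1.06

1.06


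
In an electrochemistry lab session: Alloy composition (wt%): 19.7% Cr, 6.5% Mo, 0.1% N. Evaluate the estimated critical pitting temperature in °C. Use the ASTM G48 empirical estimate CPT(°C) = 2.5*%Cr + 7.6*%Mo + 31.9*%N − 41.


Apply the ASTM G48 empirical CPT estimate: CPT(°C) = 2.5*%Cr + 7.6*%Mo + 31.9*%N − 41
2.5*19.7 = 49.25; 7.6*6.5 = 49.4; 31.9*0.1 = 3.19
CPT = 49.25 + 49.4 + 3.19 − 41 = 60.84 °C
Rounded to 0.1 °C: CPT ≈ 60.8 °C

60.8 °C


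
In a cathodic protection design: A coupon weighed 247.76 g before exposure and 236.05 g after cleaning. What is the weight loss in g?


Weight loss = initial − final
WL = 247.76 − 236.05 = 11.71 g

11.71 g


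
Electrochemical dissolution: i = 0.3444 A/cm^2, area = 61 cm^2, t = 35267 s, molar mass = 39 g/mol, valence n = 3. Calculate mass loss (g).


Apply Faraday's law: m = i*A*t*M / (n*F)
Total charge passed Q = i*A*t = 0.3444*61*35267 = 740903.2428 C
m = Q*M/(n*F) = 740903.2428*39/(3*96485) = 99.82632 g

99.82632 g


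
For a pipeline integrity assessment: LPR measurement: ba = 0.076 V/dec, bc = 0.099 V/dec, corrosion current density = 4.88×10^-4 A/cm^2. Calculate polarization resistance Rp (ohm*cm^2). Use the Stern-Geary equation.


Apply the Stern-Geary equation: Rp = ba*bc / (2.303*icorr*(ba+bc))
ba*bc = 0.076*0.099 = 0.007524
ba+bc = 0.175; 2.303*icorr*(ba+bc) = 2.303*4.88×10^-4*0.175 = 1.966762×10^-4
Rp = 0.007524 / 1.966762×10^-4 = 38.26 ohm*cm^2

38.26 ohm*cm^2


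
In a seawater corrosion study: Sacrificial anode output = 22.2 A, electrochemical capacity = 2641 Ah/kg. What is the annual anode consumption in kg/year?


Annual consumption = current * hours per year / capacity
Rate = 22.2 * 8760 / 2641 = 73.6 kg/year

73.6 kg/year


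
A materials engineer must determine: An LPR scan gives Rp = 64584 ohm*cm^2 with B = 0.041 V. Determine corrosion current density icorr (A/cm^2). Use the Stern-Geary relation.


Apply the Stern-Geary relation: icorr = B / Rp
icorr = 0.041 / 64584 = 6.348×10^-7 A/cm^2

6.348×10^-7 A/cm^2


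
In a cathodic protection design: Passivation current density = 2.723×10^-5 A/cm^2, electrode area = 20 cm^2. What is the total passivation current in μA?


I = i_pass * A, then convert A → μA (×10^6)
I = 2.723×10^-5 * 20 * 10^6 = 544.6 μA

544.6 μA


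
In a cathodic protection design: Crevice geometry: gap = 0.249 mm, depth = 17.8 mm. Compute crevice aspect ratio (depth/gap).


Aspect ratio = depth / gap
Ratio = 17.8 / 0.249 = 71.5

71.5


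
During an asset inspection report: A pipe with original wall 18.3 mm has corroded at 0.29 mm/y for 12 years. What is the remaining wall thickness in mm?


Remaining wall = original − CR × time
t = 18.3 − 0.29*12 = 18.3 − 3.48 = 14.82 mm

14.82 mm


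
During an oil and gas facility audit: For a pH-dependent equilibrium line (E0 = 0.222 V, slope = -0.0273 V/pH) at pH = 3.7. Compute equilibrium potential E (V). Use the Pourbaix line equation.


Apply the Pourbaix line equation: E = E0 + slope*pH
E = 0.222 + (-0.0273)*3.7 = 0.222 + (-0.10101) = 0.12099 V
Rounded to 3 decimal places: E = 0.121 V

0.121 V


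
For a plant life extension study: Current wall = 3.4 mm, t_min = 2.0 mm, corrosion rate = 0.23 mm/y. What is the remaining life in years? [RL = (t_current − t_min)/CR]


Apply the remaining-life relation: RL = (t_current − t_min) / CR
RL = (3.4 − 2.0) / 0.23 = 1.4 / 0.23 = 6.1 years

6.1 years


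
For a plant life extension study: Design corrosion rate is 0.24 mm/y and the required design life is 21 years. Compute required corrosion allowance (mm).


Corrosion allowance = CR × design life
CA = 0.24 * 21 = 5.04 mm

5.04 mm


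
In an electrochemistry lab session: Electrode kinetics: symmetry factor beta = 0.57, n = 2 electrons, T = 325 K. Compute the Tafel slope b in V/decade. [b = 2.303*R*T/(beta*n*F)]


Apply the Tafel slope relation: b = 2.303*R*T/(beta*n*F)
Numerator: 2.303 * 8.314 * 325 = 6222.82
Denominator: 0.57 * 2 * 96485 = 109992.9
b = 6222.82 / 109992.9 = 0.057 V/decade

0.057 V/decade


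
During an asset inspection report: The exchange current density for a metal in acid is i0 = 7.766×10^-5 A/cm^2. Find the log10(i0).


i0 = 7.766×10^-5 A/cm^2
log10(i0) = -4.11

-4.11


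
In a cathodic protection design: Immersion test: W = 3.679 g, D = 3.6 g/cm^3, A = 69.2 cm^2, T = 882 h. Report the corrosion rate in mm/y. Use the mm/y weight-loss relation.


Apply the mm/y weight-loss relation: CR = 87600 * W / (D * A * T)
Numerator: 87600 * 3.679 = 322280.4
Denominator: 3.6 * 69.2 * 882 = 219723.84
CR = 322280.4 / 219723.84 = 1.466752 mm/y

1.466752 mm/y


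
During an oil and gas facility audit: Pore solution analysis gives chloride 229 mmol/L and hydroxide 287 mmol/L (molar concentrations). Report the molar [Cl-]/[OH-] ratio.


Threshold parameter = [Cl-] / [OH-] (molar basis; both in mmol/L, so units cancel)
Ratio = 229 / 287 = 0.8

0.8


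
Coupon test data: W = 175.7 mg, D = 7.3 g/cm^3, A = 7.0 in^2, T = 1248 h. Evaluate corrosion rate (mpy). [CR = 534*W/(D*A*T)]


Apply the mpy weight-loss relation: CR = 534 * W / (D * A * T)
Numerator: 534 * 175.7 = 93823.8
Denominator: 7.3 * 7.0 * 1248 = 63772.8
CR = 93823.8 / 63772.8 = 1.47122 mpy

1.47122 mpy


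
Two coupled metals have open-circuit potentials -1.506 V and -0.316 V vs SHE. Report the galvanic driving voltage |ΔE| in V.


Driving voltage is the absolute potential difference.
|ΔE| = |-1.506 − (-0.316)| = 1.19 V

1.19 V


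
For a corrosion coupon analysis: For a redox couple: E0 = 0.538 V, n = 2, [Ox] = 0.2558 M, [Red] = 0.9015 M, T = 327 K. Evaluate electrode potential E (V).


Apply the Nernst equation: E = E0 + (RT/nF)*ln([Ox]/[Red])
Step 1: RT/nF = 8.314*327/(2*96485) = 0.0140886 V
Step 2: [Ox]/[Red] = 0.2558/0.9015 = 0.283749
Step 3: ln(0.283749) = -1.259665
Step 4: correction = 0.0140886 * -1.259665 = -0.018 V
E = 0.538 + -0.018 = 0.52 V

0.52 V


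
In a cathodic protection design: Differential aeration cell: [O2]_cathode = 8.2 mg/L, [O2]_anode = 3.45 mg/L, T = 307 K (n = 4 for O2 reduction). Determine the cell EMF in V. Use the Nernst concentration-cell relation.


Apply the Nernst concentration-cell relation: E = (RT/nF)*ln(C_cathode/C_anode)
RT/nF = 8.314*307/(4*96485) = 0.00661346 V
ln(8.2/3.45) = 0.86576
E = 0.00661346 * 0.86576 = 0.00573 V

0.00573 V


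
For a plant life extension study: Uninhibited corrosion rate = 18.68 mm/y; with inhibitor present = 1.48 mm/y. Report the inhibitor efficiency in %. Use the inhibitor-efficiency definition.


Apply the inhibitor-efficiency definition: IE = (CR_blank − CR_inh)/CR_blank × 100
IE = (18.68 − 1.48) / 18.68 × 100
IE = 17.2 / 18.68 × 100 = 92.1 %

92.1 %


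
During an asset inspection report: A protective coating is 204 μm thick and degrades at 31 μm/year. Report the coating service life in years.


Service life = thickness / degradation rate
Life = 204 / 31 = 6.6 years

6.6 years


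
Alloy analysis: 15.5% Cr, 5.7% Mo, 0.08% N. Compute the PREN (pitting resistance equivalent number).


Apply the PREN formula: PREN = Cr + 3.3*Mo + 16*N
PREN = 15.5 + 3.3*5.7 + 16*0.08
PREN = 15.5 + 18.81 + 1.28 = 35.59

35.59


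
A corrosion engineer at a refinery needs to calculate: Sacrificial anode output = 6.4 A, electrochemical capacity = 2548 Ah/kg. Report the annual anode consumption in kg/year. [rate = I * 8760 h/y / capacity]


Annual consumption = current * hours per year / capacity
Rate = 6.4 * 8760 / 2548 = 22.0 kg/year

22.0 kg/year


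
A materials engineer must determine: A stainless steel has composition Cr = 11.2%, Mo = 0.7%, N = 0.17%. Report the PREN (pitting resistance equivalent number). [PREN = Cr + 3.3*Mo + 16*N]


Apply the PREN formula: PREN = Cr + 3.3*Mo + 16*N
PREN = 11.2 + 3.3*0.7 + 16*0.17
PREN = 11.2 + 2.31 + 2.72 = 16.23

16.23


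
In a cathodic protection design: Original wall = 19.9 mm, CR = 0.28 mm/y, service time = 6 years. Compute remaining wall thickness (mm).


Remaining wall = original − CR × time
t = 19.9 − 0.28*6 = 19.9 − 1.68 = 18.22 mm

18.22 mm


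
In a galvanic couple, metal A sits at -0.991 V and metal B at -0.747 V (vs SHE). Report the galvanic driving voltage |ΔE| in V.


Driving voltage is the absolute potential difference.
|ΔE| = |-0.991 − (-0.747)| = 0.244 V

0.244 V


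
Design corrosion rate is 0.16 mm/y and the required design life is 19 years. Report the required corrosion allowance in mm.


Corrosion allowance = CR × design life
CA = 0.16 * 19 = 3.04 mm

3.04 mm


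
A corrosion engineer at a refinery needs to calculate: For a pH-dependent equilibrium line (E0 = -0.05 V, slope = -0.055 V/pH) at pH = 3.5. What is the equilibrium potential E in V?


Apply the Pourbaix line equation: E = E0 + slope*pH
E = -0.05 + (-0.055)*3.5 = -0.05 + (-0.1925) = -0.2425 V
Rounded to 4 decimal places: E = -0.2425 V

-0.2425 V


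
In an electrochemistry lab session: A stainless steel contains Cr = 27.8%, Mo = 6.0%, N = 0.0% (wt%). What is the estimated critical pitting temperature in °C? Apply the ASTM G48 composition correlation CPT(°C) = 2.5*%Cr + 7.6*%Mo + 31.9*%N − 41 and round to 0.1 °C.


Apply the ASTM G48 empirical CPT estimate: CPT(°C) = 2.5*%Cr + 7.6*%Mo + 31.9*%N − 41
2.5*27.8 = 69.5; 7.6*6.0 = 45.6; 31.9*0.0 = 0
CPT = 69.5 + 45.6 + 0 − 41 = 74.1 °C
Rounded to 0.1 °C: CPT ≈ 74.1 °C

74.1 °C


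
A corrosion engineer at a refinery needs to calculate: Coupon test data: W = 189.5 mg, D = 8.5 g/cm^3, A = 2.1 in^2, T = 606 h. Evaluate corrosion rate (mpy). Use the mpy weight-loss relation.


Apply the mpy weight-loss relation: CR = 534 * W / (D * A * T)
Numerator: 534 * 189.5 = 101193.0
Denominator: 8.5 * 2.1 * 606 = 10817.1
CR = 101193.0 / 10817.1 = 9.355 mpy

9.355 mpy


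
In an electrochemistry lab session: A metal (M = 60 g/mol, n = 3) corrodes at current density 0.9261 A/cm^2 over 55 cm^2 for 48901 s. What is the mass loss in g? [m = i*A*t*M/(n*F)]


Apply Faraday's law: m = i*A*t*M / (n*F)
Total charge passed Q = i*A*t = 0.9261*55*48901 = 2490796.8855 C
m = Q*M/(n*F) = 2490796.8855*60/(3*96485) = 516.3076 g

516.3076 g


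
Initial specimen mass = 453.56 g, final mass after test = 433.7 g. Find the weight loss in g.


Weight loss = initial − final
WL = 453.56 − 433.7 = 19.86 g

19.86 g


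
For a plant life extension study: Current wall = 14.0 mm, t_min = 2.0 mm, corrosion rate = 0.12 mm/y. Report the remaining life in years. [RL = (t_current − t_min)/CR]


Apply the remaining-life relation: RL = (t_current − t_min) / CR
RL = (14.0 − 2.0) / 0.12 = 12.0 / 0.12 = 100.0 years

100.0 years


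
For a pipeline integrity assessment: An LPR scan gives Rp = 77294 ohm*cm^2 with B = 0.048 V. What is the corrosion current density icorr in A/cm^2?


Apply the Stern-Geary relation: icorr = B / Rp
icorr = 0.048 / 77294 = 6.21×10^-7 A/cm^2

6.21×10^-7 A/cm^2


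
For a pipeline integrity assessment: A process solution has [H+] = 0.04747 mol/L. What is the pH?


pH = −log10[H+]
pH = −log10(0.04747) = 1.32

1.32


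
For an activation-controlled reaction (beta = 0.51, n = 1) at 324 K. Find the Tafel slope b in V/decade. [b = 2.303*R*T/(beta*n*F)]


Apply the Tafel slope relation: b = 2.303*R*T/(beta*n*F)
Numerator: 2.303 * 8.314 * 324 = 6203.67
Denominator: 0.51 * 1 * 96485 = 49207.35
b = 6203.67 / 49207.35 = 0.1261 V/decade

0.1261 V/decade


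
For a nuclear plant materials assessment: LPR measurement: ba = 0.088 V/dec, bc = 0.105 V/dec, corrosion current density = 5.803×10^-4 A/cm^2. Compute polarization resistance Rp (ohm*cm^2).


Apply the Stern-Geary equation: Rp = ba*bc / (2.303*icorr*(ba+bc))
ba*bc = 0.088*0.105 = 0.00924
ba+bc = 0.193; 2.303*icorr*(ba+bc) = 2.303*5.803×10^-4*0.193 = 2.5793116×10^-4
Rp = 0.00924 / 2.5793116×10^-4 = 35.82 ohm*cm^2

35.82 ohm*cm^2


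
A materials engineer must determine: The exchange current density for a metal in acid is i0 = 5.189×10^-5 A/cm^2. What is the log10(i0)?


i0 = 5.189×10^-5 A/cm^2
log10(i0) = -4.285

-4.285


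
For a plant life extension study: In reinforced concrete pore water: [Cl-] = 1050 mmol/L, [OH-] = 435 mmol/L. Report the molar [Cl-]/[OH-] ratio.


Threshold parameter = [Cl-] / [OH-] (molar basis; both in mmol/L, so units cancel)
Ratio = 1050 / 435 = 2.41

2.41


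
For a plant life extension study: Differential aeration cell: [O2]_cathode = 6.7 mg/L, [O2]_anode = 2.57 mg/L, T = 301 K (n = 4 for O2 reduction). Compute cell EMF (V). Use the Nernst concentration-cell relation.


Apply the Nernst concentration-cell relation: E = (RT/nF)*ln(C_cathode/C_anode)
RT/nF = 8.314*301/(4*96485) = 0.0064842 V
ln(6.7/2.57) = 0.9582
E = 0.0064842 * 0.9582 = 0.00621 V

0.00621 V


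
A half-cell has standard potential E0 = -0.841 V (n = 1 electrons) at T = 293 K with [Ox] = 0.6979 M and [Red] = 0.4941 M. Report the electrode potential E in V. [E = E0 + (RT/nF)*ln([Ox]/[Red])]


Apply the Nernst equation: E = E0 + (RT/nF)*ln([Ox]/[Red])
Step 1: RT/nF = 8.314*293/(1*96485) = 0.02524747 V
Step 2: [Ox]/[Red] = 0.6979/0.4941 = 1.412467
Step 3: ln(1.412467) = 0.345338
Step 4: correction = 0.02524747 * 0.345338 = 0.009 V
E = -0.841 + 0.009 = -0.832 V

-0.832 V


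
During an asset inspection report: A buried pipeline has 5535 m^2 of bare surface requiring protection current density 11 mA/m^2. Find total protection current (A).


I = area * current density, then convert mA → A (÷1000)
I = 5535 * 11 / 1000 = 60.89 A

60.89 A


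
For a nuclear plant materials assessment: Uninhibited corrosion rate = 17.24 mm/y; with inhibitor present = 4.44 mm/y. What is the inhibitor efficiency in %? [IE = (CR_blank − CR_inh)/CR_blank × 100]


Apply the inhibitor-efficiency definition: IE = (CR_blank − CR_inh)/CR_blank × 100
IE = (17.24 − 4.44) / 17.24 × 100
IE = 12.8 / 17.24 × 100 = 74.2 %

74.2 %


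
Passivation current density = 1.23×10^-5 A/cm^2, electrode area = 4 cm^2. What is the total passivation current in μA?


I = i_pass * A, then convert A → μA (×10^6)
I = 1.23×10^-5 * 4 * 10^6 = 49.2 μA

49.2 μA


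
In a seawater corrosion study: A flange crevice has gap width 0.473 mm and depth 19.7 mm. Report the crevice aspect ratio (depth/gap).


Aspect ratio = depth / gap
Ratio = 19.7 / 0.473 = 41.6

41.6


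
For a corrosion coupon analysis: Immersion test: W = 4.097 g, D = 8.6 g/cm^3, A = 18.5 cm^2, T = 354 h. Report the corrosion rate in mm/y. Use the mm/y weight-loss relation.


Apply the mm/y weight-loss relation: CR = 87600 * W / (D * A * T)
Numerator: 87600 * 4.097 = 358897.2
Denominator: 8.6 * 18.5 * 354 = 56321.4
CR = 358897.2 / 56321.4 = 6.372306 mm/y

6.372306 mm/y


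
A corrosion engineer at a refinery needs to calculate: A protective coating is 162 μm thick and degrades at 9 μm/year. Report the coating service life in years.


Service life = thickness / degradation rate
Life = 162 / 9 = 18.0 years

18.0 years


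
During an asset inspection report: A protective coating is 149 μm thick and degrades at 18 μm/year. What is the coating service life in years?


Service life = thickness / degradation rate
Life = 149 / 18 = 8.3 years

8.3 years


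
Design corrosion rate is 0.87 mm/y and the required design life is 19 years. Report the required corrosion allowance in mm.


Corrosion allowance = CR × design life
CA = 0.87 * 19 = 16.53 mm

16.53 mm


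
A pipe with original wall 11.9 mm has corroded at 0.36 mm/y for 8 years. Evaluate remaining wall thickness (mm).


Remaining wall = original − CR × time
t = 11.9 − 0.36*8 = 11.9 − 2.88 = 9.02 mm

9.02 mm


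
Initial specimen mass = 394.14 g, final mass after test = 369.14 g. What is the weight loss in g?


Weight loss = initial − final
WL = 394.14 − 369.14 = 25.0 g

25.0 g


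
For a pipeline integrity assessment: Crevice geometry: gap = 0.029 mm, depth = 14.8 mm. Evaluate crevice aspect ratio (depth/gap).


Aspect ratio = depth / gap
Ratio = 14.8 / 0.029 = 510.3

510.3


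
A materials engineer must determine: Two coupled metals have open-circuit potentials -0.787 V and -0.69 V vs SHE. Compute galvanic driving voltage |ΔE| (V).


Driving voltage is the absolute potential difference.
|ΔE| = |-0.787 − (-0.69)| = 0.097 V

0.097 V


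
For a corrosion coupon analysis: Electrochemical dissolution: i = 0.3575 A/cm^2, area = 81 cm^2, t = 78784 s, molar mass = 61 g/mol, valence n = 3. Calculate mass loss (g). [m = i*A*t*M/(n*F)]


Apply Faraday's law: m = i*A*t*M / (n*F)
Total charge passed Q = i*A*t = 0.3575*81*78784 = 2281387.68 C
m = Q*M/(n*F) = 2281387.68*61/(3*96485) = 480.782 g

480.782 g


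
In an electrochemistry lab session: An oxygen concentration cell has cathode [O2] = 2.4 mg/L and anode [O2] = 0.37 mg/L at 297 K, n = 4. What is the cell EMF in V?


Apply the Nernst concentration-cell relation: E = (RT/nF)*ln(C_cathode/C_anode)
RT/nF = 8.314*297/(4*96485) = 0.00639804 V
ln(2.4/0.37) = 1.86972
E = 0.00639804 * 1.86972 = 0.01196 V

0.01196 V


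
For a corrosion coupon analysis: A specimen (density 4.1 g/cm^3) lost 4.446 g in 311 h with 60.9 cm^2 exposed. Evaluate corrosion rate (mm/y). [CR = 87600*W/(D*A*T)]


Apply the mm/y weight-loss relation: CR = 87600 * W / (D * A * T)
Numerator: 87600 * 4.446 = 389469.6
Denominator: 4.1 * 60.9 * 311 = 77653.59
CR = 389469.6 / 77653.59 = 5.0155 mm/y

5.0155 mm/y


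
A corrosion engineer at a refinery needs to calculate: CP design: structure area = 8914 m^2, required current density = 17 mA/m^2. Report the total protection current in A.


I = area * current density, then convert mA → A (÷1000)
I = 8914 * 17 / 1000 = 151.54 A

151.54 A


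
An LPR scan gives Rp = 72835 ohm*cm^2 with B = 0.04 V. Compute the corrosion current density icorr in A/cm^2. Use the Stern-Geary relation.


Apply the Stern-Geary relation: icorr = B / Rp
icorr = 0.04 / 72835 = 5.492×10^-7 A/cm^2

5.492×10^-7 A/cm^2


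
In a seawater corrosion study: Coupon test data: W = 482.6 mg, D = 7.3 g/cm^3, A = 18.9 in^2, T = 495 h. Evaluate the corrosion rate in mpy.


Apply the mpy weight-loss relation: CR = 534 * W / (D * A * T)
Numerator: 534 * 482.6 = 257708.4
Denominator: 7.3 * 18.9 * 495 = 68295.15
CR = 257708.4 / 68295.15 = 3.773 mpy

3.773 mpy


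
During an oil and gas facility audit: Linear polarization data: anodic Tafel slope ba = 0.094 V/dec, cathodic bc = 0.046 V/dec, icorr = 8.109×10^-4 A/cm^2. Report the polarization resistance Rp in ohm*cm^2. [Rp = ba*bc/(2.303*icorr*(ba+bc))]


Apply the Stern-Geary equation: Rp = ba*bc / (2.303*icorr*(ba+bc))
ba*bc = 0.094*0.046 = 0.004324
ba+bc = 0.14; 2.303*icorr*(ba+bc) = 2.303*8.109×10^-4*0.14 = 2.6145038×10^-4
Rp = 0.004324 / 2.6145038×10^-4 = 16.5 ohm*cm^2

16.5 ohm*cm^2


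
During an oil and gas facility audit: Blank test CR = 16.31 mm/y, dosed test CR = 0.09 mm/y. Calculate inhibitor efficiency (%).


Apply the inhibitor-efficiency definition: IE = (CR_blank − CR_inh)/CR_blank × 100
IE = (16.31 − 0.09) / 16.31 × 100
IE = 16.22 / 16.31 × 100 = 99.4 %

99.4 %


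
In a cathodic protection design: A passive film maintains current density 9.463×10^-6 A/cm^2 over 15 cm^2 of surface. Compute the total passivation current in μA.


I = i_pass * A, then convert A → μA (×10^6)
I = 9.463×10^-6 * 15 * 10^6 = 141.95 μA

141.95 μA


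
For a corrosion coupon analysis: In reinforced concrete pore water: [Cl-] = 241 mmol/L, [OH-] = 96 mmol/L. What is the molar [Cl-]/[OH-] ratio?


Threshold parameter = [Cl-] / [OH-] (molar basis; both in mmol/L, so units cancel)
Ratio = 241 / 96 = 2.51

2.51


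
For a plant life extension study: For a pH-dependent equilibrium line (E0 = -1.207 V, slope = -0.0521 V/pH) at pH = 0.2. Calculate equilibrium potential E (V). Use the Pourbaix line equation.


Apply the Pourbaix line equation: E = E0 + slope*pH
E = -1.207 + (-0.0521)*0.2 = -1.207 + (-0.01042) = -1.21742 V
Rounded to 3 decimal places: E = -1.217 V

-1.217 V


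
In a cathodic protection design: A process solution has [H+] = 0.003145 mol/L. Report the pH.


pH = −log10[H+]
pH = −log10(0.003145) = 2.5

2.5


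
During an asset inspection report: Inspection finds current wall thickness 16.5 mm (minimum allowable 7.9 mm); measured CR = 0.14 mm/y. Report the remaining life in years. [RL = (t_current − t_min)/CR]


Apply the remaining-life relation: RL = (t_current − t_min) / CR
RL = (16.5 − 7.9) / 0.14 = 8.6 / 0.14 = 61.4 years

61.4 years


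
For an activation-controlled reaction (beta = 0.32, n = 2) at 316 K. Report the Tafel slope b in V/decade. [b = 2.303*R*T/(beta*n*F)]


Apply the Tafel slope relation: b = 2.303*R*T/(beta*n*F)
Numerator: 2.303 * 8.314 * 316 = 6050.5
Denominator: 0.32 * 2 * 96485 = 61750.4
b = 6050.5 / 61750.4 = 0.098 V/decade

0.098 V/decade


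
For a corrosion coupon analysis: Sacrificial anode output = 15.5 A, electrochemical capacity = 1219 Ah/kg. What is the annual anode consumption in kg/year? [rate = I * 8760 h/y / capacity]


Annual consumption = current * hours per year / capacity
Rate = 15.5 * 8760 / 1219 = 111.4 kg/year

111.4 kg/year


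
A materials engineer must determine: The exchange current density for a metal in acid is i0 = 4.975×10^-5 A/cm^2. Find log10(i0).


i0 = 4.975×10^-5 A/cm^2
log10(i0) = -4.303

-4.303


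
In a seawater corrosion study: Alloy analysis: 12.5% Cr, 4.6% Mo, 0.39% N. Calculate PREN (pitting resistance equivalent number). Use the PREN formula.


Apply the PREN formula: PREN = Cr + 3.3*Mo + 16*N
PREN = 12.5 + 3.3*4.6 + 16*0.39
PREN = 12.5 + 15.18 + 6.24 = 33.92

33.92


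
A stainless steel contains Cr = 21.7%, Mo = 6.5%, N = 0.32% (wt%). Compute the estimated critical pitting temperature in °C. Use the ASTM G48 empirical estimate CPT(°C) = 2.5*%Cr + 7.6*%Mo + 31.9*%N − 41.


Apply the ASTM G48 empirical CPT estimate: CPT(°C) = 2.5*%Cr + 7.6*%Mo + 31.9*%N − 41
2.5*21.7 = 54.25; 7.6*6.5 = 49.4; 31.9*0.32 = 10.208
CPT = 54.25 + 49.4 + 10.208 − 41 = 72.858 °C
Rounded to 0.1 °C: CPT ≈ 72.9 °C

72.9 °C


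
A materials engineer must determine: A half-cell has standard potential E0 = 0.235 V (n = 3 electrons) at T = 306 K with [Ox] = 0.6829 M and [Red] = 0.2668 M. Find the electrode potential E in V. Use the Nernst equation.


Apply the Nernst equation: E = E0 + (RT/nF)*ln([Ox]/[Red])
Step 1: RT/nF = 8.314*306/(3*96485) = 0.00878922 V
Step 2: [Ox]/[Red] = 0.6829/0.2668 = 2.559595
Step 3: ln(2.559595) = 0.939849
Step 4: correction = 0.00878922 * 0.939849 = 0.008 V
E = 0.235 + 0.008 = 0.243 V

0.243 V


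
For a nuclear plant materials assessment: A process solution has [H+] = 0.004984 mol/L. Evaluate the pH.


pH = −log10[H+]
pH = −log10(0.004984) = 2.3

2.3


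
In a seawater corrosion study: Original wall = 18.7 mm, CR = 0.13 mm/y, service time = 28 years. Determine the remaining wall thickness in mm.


Remaining wall = original − CR × time
t = 18.7 − 0.13*28 = 18.7 − 3.64 = 15.06 mm

15.06 mm


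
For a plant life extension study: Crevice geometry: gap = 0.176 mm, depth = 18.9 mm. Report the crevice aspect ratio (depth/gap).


Aspect ratio = depth / gap
Ratio = 18.9 / 0.176 = 107.4

107.4


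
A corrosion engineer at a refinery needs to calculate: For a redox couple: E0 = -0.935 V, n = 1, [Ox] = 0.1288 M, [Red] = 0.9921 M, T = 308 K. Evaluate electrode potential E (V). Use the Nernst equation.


Apply the Nernst equation: E = E0 + (RT/nF)*ln([Ox]/[Red])
Step 1: RT/nF = 8.314*308/(1*96485) = 0.02654 V
Step 2: [Ox]/[Red] = 0.1288/0.9921 = 0.129826
Step 3: ln(0.129826) = -2.04156
Step 4: correction = 0.02654 * -2.04156 = -0.0542 V
E = -0.935 + -0.0542 = -0.9892 V

-0.9892 V


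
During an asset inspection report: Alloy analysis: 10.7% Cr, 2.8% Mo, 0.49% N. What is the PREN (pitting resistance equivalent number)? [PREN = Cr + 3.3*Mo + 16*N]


Apply the PREN formula: PREN = Cr + 3.3*Mo + 16*N
PREN = 10.7 + 3.3*2.8 + 16*0.49
PREN = 10.7 + 9.24 + 7.84 = 27.78

27.78


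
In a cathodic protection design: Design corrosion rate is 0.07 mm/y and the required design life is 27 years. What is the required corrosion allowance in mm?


Corrosion allowance = CR × design life
CA = 0.07 * 27 = 1.89 mm

1.89 mm


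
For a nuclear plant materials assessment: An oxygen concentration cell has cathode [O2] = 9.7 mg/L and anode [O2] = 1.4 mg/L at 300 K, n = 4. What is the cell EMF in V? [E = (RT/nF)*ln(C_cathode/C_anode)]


Apply the Nernst concentration-cell relation: E = (RT/nF)*ln(C_cathode/C_anode)
RT/nF = 8.314*300/(4*96485) = 0.00646266 V
ln(9.7/1.4) = 1.93565
E = 0.00646266 * 1.93565 = 0.01251 V

0.01251 V


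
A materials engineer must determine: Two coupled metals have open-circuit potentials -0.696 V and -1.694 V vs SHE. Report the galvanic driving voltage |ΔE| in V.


Driving voltage is the absolute potential difference.
|ΔE| = |-0.696 − (-1.694)| = 0.998 V

0.998 V


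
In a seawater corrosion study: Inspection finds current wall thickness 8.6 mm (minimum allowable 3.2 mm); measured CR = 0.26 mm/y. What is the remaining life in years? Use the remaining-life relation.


Apply the remaining-life relation: RL = (t_current − t_min) / CR
RL = (8.6 − 3.2) / 0.26 = 5.4 / 0.26 = 20.8 years

20.8 years


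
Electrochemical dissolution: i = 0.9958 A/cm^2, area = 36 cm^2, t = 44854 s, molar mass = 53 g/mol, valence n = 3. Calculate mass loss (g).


Apply Faraday's law: m = i*A*t*M / (n*F)
Total charge passed Q = i*A*t = 0.9958*36*44854 = 1607962.0752 C
m = Q*M/(n*F) = 1607962.0752*53/(3*96485) = 294.42224 g

294.42224 g


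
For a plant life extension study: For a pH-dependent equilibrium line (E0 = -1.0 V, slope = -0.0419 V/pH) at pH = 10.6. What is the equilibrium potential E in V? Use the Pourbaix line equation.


Apply the Pourbaix line equation: E = E0 + slope*pH
E = -1.0 + (-0.0419)*10.6 = -1.0 + (-0.44414) = -1.44414 V
Rounded to 4 decimal places: E = -1.4441 V

-1.4441 V


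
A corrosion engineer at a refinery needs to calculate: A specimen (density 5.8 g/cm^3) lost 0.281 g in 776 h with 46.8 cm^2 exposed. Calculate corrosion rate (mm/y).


Apply the mm/y weight-loss relation: CR = 87600 * W / (D * A * T)
Numerator: 87600 * 0.281 = 24615.6
Denominator: 5.8 * 46.8 * 776 = 210637.44
CR = 24615.6 / 210637.44 = 0.116862 mm/y

0.116862 mm/y


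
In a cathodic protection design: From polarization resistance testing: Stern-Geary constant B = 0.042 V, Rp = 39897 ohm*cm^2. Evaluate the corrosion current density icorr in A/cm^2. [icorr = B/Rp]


Apply the Stern-Geary relation: icorr = B / Rp
icorr = 0.042 / 39897 = 1.053×10^-6 A/cm^2

1.053×10^-6 A/cm^2


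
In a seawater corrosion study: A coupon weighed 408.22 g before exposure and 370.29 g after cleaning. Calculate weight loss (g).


Weight loss = initial − final
WL = 408.22 − 370.29 = 37.93 g

37.93 g


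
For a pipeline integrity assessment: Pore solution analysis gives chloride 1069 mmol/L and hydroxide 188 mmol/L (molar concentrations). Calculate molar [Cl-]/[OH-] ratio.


Threshold parameter = [Cl-] / [OH-] (molar basis; both in mmol/L, so units cancel)
Ratio = 1069 / 188 = 5.69

5.69


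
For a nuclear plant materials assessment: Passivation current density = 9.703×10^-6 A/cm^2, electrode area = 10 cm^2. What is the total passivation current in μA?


I = i_pass * A, then convert A → μA (×10^6)
I = 9.703×10^-6 * 10 * 10^6 = 97.03 μA

97.03 μA


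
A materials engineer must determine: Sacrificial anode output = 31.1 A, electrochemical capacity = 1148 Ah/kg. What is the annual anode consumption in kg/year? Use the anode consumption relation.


Annual consumption = current * hours per year / capacity
Rate = 31.1 * 8760 / 1148 = 237.3 kg/year

237.3 kg/year


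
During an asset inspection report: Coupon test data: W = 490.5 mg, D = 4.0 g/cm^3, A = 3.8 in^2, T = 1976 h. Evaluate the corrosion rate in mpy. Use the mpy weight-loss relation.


Apply the mpy weight-loss relation: CR = 534 * W / (D * A * T)
Numerator: 534 * 490.5 = 261927.0
Denominator: 4.0 * 3.8 * 1976 = 30035.2
CR = 261927.0 / 30035.2 = 8.7207 mpy

8.7207 mpy


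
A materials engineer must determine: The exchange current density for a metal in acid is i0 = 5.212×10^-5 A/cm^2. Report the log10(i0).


i0 = 5.212×10^-5 A/cm^2
log10(i0) = -4.283

-4.283


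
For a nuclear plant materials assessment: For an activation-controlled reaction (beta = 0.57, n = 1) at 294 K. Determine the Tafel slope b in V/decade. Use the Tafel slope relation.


Apply the Tafel slope relation: b = 2.303*R*T/(beta*n*F)
Numerator: 2.303 * 8.314 * 294 = 5629.26
Denominator: 0.57 * 1 * 96485 = 54996.45
b = 5629.26 / 54996.45 = 0.1024 V/decade

0.1024 V/decade


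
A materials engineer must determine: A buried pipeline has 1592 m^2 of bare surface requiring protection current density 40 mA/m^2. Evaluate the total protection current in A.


I = area * current density, then convert mA → A (÷1000)
I = 1592 * 40 / 1000 = 63.68 A

63.68 A


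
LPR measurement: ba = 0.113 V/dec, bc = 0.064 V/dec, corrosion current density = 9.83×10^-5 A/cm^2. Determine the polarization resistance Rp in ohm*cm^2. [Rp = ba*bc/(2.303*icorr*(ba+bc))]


Apply the Stern-Geary equation: Rp = ba*bc / (2.303*icorr*(ba+bc))
ba*bc = 0.113*0.064 = 0.007232
ba+bc = 0.177; 2.303*icorr*(ba+bc) = 2.303*9.83×10^-5*0.177 = 4.0070127×10^-5
Rp = 0.007232 / 4.0070127×10^-5 = 180.5 ohm*cm^2

180.5 ohm*cm^2


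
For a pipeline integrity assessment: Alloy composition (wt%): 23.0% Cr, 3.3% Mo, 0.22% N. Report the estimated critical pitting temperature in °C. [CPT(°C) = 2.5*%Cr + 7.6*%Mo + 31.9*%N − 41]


Apply the ASTM G48 empirical CPT estimate: CPT(°C) = 2.5*%Cr + 7.6*%Mo + 31.9*%N − 41
2.5*23.0 = 57.5; 7.6*3.3 = 25.08; 31.9*0.22 = 7.018
CPT = 57.5 + 25.08 + 7.018 − 41 = 48.598 °C
Rounded to 0.1 °C: CPT ≈ 48.6 °C

48.6 °C


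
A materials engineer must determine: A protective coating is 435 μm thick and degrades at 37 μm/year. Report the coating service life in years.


Service life = thickness / degradation rate
Life = 435 / 37 = 11.8 years

11.8 years


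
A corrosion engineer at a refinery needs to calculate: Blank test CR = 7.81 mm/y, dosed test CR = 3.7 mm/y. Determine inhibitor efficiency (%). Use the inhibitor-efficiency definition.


Apply the inhibitor-efficiency definition: IE = (CR_blank − CR_inh)/CR_blank × 100
IE = (7.81 − 3.7) / 7.81 × 100
IE = 4.11 / 7.81 × 100 = 52.6 %

52.6 %


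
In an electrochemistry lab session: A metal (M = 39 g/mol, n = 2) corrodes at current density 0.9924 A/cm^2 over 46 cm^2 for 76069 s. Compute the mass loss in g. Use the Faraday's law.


Apply Faraday's law: m = i*A*t*M / (n*F)
Total charge passed Q = i*A*t = 0.9924*46*76069 = 3472580.2776 C
m = Q*M/(n*F) = 3472580.2776*39/(2*96485) = 701.8222 g

701.8222 g


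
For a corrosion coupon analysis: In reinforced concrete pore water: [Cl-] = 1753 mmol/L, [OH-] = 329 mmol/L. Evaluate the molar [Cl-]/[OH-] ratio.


Threshold parameter = [Cl-] / [OH-] (molar basis; both in mmol/L, so units cancel)
Ratio = 1753 / 329 = 5.33

5.33


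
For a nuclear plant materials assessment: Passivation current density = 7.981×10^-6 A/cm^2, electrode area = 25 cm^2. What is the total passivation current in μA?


I = i_pass * A, then convert A → μA (×10^6)
I = 7.981×10^-6 * 25 * 10^6 = 199.53 μA

199.53 μA


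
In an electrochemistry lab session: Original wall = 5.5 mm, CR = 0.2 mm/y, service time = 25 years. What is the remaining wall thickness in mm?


Remaining wall = original − CR × time
t = 5.5 − 0.2*25 = 5.5 − 5.0 = 0.5 mm

0.5 mm


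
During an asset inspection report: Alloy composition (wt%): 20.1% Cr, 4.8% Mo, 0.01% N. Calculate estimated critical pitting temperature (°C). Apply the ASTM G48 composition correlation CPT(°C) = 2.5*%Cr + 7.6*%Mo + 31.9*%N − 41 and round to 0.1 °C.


Apply the ASTM G48 empirical CPT estimate: CPT(°C) = 2.5*%Cr + 7.6*%Mo + 31.9*%N − 41
2.5*20.1 = 50.25; 7.6*4.8 = 36.48; 31.9*0.01 = 0.319
CPT = 50.25 + 36.48 + 0.319 − 41 = 46.049 °C
Rounded to 0.1 °C: CPT ≈ 46.0 °C

46.0 °C


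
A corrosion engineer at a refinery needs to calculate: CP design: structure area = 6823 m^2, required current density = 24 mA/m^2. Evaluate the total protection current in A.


I = area * current density, then convert mA → A (÷1000)
I = 6823 * 24 / 1000 = 163.75 A

163.75 A


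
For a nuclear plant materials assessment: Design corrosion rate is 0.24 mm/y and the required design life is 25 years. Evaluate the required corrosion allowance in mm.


Corrosion allowance = CR × design life
CA = 0.24 * 25 = 6.0 mm

6.0 mm


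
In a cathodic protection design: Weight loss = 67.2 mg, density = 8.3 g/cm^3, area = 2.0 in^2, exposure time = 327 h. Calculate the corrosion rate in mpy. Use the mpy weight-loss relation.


Apply the mpy weight-loss relation: CR = 534 * W / (D * A * T)
Numerator: 534 * 67.2 = 35884.8
Denominator: 8.3 * 2.0 * 327 = 5428.2
CR = 35884.8 / 5428.2 = 6.6108 mpy

6.6108 mpy


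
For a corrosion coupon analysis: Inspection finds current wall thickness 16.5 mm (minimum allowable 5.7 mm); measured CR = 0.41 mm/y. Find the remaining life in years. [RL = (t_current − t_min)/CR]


Apply the remaining-life relation: RL = (t_current − t_min) / CR
RL = (16.5 − 5.7) / 0.41 = 10.8 / 0.41 = 26.3 years

26.3 years


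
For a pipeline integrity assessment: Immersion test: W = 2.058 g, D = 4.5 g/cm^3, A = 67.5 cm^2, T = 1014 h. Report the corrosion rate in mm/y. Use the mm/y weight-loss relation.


Apply the mm/y weight-loss relation: CR = 87600 * W / (D * A * T)
Numerator: 87600 * 2.058 = 180280.8
Denominator: 4.5 * 67.5 * 1014 = 308002.5
CR = 180280.8 / 308002.5 = 0.5853 mm/y

0.5853 mm/y


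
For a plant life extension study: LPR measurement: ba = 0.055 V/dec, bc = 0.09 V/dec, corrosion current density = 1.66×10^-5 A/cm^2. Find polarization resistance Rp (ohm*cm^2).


Apply the Stern-Geary equation: Rp = ba*bc / (2.303*icorr*(ba+bc))
ba*bc = 0.055*0.09 = 0.00495
ba+bc = 0.145; 2.303*icorr*(ba+bc) = 2.303*1.66×10^-5*0.145 = 5.543321×10^-6
Rp = 0.00495 / 5.543321×10^-6 = 893.0 ohm*cm^2

893.0 ohm*cm^2


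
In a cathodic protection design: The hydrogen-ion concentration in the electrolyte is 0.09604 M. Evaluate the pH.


pH = −log10[H+]
pH = −log10(0.09604) = 1.02

1.02


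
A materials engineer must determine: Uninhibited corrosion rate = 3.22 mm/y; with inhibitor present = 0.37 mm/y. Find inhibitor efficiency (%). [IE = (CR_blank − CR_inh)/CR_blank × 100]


Apply the inhibitor-efficiency definition: IE = (CR_blank − CR_inh)/CR_blank × 100
IE = (3.22 − 0.37) / 3.22 × 100
IE = 2.85 / 3.22 × 100 = 88.5 %

88.5 %


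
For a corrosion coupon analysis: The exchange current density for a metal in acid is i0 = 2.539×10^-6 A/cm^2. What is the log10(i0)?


i0 = 2.539×10^-6 A/cm^2
log10(i0) = -5.595

-5.595
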